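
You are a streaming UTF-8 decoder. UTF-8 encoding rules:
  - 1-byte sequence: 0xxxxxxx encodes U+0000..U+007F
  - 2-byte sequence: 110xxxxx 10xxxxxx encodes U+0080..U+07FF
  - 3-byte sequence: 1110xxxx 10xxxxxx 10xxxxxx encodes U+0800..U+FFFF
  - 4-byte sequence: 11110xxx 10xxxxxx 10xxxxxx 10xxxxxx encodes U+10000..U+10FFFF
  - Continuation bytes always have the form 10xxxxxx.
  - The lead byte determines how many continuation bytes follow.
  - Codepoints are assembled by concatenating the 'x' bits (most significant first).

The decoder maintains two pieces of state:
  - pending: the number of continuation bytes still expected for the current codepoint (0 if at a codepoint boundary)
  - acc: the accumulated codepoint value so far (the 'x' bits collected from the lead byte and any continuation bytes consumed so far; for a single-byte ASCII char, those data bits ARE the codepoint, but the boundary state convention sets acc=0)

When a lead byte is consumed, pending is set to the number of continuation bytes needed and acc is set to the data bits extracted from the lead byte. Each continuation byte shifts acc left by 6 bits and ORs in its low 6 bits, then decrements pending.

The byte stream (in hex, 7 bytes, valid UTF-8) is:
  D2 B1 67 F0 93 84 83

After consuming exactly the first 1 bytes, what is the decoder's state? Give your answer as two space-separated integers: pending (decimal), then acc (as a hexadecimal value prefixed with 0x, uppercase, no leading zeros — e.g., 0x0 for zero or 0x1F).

Answer: 1 0x12

Derivation:
Byte[0]=D2: 2-byte lead. pending=1, acc=0x12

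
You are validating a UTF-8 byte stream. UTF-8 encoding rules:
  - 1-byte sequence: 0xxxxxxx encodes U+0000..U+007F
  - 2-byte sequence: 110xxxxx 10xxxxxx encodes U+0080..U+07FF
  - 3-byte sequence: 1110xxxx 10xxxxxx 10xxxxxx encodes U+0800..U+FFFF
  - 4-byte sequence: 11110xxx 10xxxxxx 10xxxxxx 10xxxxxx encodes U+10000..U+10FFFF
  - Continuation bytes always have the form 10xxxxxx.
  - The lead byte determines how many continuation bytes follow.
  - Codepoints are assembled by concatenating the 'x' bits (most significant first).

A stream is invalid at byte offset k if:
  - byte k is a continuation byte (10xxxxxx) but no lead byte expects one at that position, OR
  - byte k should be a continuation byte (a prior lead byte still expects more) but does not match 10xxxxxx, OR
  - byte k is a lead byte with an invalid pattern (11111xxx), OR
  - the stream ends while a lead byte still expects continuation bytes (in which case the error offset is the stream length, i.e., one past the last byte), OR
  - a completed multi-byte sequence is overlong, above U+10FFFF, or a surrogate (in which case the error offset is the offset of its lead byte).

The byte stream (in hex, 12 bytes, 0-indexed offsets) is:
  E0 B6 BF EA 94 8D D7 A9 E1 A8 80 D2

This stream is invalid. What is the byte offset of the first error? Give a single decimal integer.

Answer: 12

Derivation:
Byte[0]=E0: 3-byte lead, need 2 cont bytes. acc=0x0
Byte[1]=B6: continuation. acc=(acc<<6)|0x36=0x36
Byte[2]=BF: continuation. acc=(acc<<6)|0x3F=0xDBF
Completed: cp=U+0DBF (starts at byte 0)
Byte[3]=EA: 3-byte lead, need 2 cont bytes. acc=0xA
Byte[4]=94: continuation. acc=(acc<<6)|0x14=0x294
Byte[5]=8D: continuation. acc=(acc<<6)|0x0D=0xA50D
Completed: cp=U+A50D (starts at byte 3)
Byte[6]=D7: 2-byte lead, need 1 cont bytes. acc=0x17
Byte[7]=A9: continuation. acc=(acc<<6)|0x29=0x5E9
Completed: cp=U+05E9 (starts at byte 6)
Byte[8]=E1: 3-byte lead, need 2 cont bytes. acc=0x1
Byte[9]=A8: continuation. acc=(acc<<6)|0x28=0x68
Byte[10]=80: continuation. acc=(acc<<6)|0x00=0x1A00
Completed: cp=U+1A00 (starts at byte 8)
Byte[11]=D2: 2-byte lead, need 1 cont bytes. acc=0x12
Byte[12]: stream ended, expected continuation. INVALID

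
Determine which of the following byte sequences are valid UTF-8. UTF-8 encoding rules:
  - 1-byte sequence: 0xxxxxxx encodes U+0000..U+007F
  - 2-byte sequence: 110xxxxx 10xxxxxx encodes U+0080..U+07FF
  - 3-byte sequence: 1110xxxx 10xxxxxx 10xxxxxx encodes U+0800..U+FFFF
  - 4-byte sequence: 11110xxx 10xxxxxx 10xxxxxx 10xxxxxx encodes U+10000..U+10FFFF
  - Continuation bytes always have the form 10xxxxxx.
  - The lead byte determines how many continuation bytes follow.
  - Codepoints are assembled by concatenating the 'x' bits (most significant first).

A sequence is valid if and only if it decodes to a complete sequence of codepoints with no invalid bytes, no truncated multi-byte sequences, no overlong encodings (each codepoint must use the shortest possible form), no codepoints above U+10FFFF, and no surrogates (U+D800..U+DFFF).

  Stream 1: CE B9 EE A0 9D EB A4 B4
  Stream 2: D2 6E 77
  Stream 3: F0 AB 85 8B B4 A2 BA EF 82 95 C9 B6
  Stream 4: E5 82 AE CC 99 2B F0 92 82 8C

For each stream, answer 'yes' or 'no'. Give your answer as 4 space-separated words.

Stream 1: decodes cleanly. VALID
Stream 2: error at byte offset 1. INVALID
Stream 3: error at byte offset 4. INVALID
Stream 4: decodes cleanly. VALID

Answer: yes no no yes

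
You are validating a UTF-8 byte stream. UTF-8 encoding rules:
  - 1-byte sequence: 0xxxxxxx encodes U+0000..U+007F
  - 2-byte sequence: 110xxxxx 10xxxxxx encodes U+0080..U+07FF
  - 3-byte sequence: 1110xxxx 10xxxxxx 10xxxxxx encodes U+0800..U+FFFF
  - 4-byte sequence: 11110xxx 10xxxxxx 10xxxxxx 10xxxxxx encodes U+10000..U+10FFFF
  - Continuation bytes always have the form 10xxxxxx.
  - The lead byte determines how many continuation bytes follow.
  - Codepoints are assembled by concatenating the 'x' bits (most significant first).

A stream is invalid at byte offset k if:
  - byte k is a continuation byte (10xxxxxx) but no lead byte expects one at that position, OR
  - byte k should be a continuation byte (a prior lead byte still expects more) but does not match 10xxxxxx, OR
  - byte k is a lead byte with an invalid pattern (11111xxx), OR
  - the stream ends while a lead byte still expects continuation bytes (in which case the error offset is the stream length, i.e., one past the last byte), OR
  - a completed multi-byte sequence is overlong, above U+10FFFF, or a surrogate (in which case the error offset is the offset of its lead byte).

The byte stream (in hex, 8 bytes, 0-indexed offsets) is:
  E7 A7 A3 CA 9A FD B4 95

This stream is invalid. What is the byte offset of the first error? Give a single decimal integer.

Answer: 5

Derivation:
Byte[0]=E7: 3-byte lead, need 2 cont bytes. acc=0x7
Byte[1]=A7: continuation. acc=(acc<<6)|0x27=0x1E7
Byte[2]=A3: continuation. acc=(acc<<6)|0x23=0x79E3
Completed: cp=U+79E3 (starts at byte 0)
Byte[3]=CA: 2-byte lead, need 1 cont bytes. acc=0xA
Byte[4]=9A: continuation. acc=(acc<<6)|0x1A=0x29A
Completed: cp=U+029A (starts at byte 3)
Byte[5]=FD: INVALID lead byte (not 0xxx/110x/1110/11110)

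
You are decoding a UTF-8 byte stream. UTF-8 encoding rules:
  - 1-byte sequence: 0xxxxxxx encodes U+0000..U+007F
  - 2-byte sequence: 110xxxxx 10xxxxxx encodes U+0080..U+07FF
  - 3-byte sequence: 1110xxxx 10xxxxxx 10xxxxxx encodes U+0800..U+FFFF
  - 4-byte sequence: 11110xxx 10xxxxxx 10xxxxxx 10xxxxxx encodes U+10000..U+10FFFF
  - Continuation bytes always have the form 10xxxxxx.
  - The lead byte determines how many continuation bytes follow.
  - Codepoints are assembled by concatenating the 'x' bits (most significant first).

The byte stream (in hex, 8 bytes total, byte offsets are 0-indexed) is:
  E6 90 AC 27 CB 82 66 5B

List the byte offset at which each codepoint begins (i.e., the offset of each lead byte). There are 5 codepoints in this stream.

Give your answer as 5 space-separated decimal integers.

Answer: 0 3 4 6 7

Derivation:
Byte[0]=E6: 3-byte lead, need 2 cont bytes. acc=0x6
Byte[1]=90: continuation. acc=(acc<<6)|0x10=0x190
Byte[2]=AC: continuation. acc=(acc<<6)|0x2C=0x642C
Completed: cp=U+642C (starts at byte 0)
Byte[3]=27: 1-byte ASCII. cp=U+0027
Byte[4]=CB: 2-byte lead, need 1 cont bytes. acc=0xB
Byte[5]=82: continuation. acc=(acc<<6)|0x02=0x2C2
Completed: cp=U+02C2 (starts at byte 4)
Byte[6]=66: 1-byte ASCII. cp=U+0066
Byte[7]=5B: 1-byte ASCII. cp=U+005B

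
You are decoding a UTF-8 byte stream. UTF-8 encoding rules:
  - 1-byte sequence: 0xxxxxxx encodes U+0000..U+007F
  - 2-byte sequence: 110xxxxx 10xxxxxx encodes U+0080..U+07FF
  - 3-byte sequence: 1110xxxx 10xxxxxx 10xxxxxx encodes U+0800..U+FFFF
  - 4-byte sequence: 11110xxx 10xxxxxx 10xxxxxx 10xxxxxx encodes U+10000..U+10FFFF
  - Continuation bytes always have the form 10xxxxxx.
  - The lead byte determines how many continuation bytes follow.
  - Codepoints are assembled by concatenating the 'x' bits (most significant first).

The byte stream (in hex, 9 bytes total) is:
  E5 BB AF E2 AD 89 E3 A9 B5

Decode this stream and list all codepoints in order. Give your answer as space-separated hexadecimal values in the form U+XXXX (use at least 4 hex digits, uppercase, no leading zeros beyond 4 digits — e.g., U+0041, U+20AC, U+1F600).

Answer: U+5EEF U+2B49 U+3A75

Derivation:
Byte[0]=E5: 3-byte lead, need 2 cont bytes. acc=0x5
Byte[1]=BB: continuation. acc=(acc<<6)|0x3B=0x17B
Byte[2]=AF: continuation. acc=(acc<<6)|0x2F=0x5EEF
Completed: cp=U+5EEF (starts at byte 0)
Byte[3]=E2: 3-byte lead, need 2 cont bytes. acc=0x2
Byte[4]=AD: continuation. acc=(acc<<6)|0x2D=0xAD
Byte[5]=89: continuation. acc=(acc<<6)|0x09=0x2B49
Completed: cp=U+2B49 (starts at byte 3)
Byte[6]=E3: 3-byte lead, need 2 cont bytes. acc=0x3
Byte[7]=A9: continuation. acc=(acc<<6)|0x29=0xE9
Byte[8]=B5: continuation. acc=(acc<<6)|0x35=0x3A75
Completed: cp=U+3A75 (starts at byte 6)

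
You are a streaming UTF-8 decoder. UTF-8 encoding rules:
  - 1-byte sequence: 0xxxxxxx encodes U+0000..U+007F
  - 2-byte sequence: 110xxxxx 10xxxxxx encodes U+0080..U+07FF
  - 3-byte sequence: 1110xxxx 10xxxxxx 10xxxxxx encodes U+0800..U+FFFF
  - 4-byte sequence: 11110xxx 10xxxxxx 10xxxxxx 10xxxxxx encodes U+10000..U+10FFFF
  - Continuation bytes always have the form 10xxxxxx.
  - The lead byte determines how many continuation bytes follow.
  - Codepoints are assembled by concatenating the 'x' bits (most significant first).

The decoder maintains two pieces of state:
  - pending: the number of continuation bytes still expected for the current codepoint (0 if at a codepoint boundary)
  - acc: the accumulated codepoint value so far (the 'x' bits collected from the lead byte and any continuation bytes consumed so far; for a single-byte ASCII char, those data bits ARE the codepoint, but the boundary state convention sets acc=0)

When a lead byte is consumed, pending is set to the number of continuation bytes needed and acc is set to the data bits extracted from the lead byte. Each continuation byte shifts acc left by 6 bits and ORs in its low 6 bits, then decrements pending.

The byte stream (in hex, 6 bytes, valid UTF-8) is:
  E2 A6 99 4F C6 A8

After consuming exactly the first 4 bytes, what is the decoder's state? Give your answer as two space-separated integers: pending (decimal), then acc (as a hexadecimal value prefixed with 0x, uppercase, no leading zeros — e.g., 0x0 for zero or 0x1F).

Answer: 0 0x0

Derivation:
Byte[0]=E2: 3-byte lead. pending=2, acc=0x2
Byte[1]=A6: continuation. acc=(acc<<6)|0x26=0xA6, pending=1
Byte[2]=99: continuation. acc=(acc<<6)|0x19=0x2999, pending=0
Byte[3]=4F: 1-byte. pending=0, acc=0x0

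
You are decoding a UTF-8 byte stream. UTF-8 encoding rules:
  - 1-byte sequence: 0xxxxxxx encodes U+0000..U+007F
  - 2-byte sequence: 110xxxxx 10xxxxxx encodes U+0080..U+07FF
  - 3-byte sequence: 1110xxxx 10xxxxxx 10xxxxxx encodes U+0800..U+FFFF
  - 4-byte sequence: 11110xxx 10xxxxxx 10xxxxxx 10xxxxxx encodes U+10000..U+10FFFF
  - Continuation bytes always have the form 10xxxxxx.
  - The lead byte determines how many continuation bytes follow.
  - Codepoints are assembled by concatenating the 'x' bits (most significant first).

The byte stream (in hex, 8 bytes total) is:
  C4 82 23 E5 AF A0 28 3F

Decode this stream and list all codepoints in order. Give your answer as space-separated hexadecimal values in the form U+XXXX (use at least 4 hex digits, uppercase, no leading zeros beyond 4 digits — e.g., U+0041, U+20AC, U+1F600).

Byte[0]=C4: 2-byte lead, need 1 cont bytes. acc=0x4
Byte[1]=82: continuation. acc=(acc<<6)|0x02=0x102
Completed: cp=U+0102 (starts at byte 0)
Byte[2]=23: 1-byte ASCII. cp=U+0023
Byte[3]=E5: 3-byte lead, need 2 cont bytes. acc=0x5
Byte[4]=AF: continuation. acc=(acc<<6)|0x2F=0x16F
Byte[5]=A0: continuation. acc=(acc<<6)|0x20=0x5BE0
Completed: cp=U+5BE0 (starts at byte 3)
Byte[6]=28: 1-byte ASCII. cp=U+0028
Byte[7]=3F: 1-byte ASCII. cp=U+003F

Answer: U+0102 U+0023 U+5BE0 U+0028 U+003F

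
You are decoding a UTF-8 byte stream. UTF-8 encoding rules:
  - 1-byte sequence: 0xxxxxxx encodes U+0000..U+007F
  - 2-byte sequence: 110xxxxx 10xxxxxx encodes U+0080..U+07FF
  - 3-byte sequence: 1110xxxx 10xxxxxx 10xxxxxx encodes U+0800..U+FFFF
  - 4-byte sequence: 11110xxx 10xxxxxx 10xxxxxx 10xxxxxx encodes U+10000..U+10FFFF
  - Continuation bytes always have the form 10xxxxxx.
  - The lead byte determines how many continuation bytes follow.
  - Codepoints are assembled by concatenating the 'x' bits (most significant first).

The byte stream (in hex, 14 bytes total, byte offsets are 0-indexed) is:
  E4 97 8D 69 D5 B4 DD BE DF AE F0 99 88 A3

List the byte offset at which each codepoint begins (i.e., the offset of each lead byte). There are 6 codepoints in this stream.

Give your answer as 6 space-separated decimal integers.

Answer: 0 3 4 6 8 10

Derivation:
Byte[0]=E4: 3-byte lead, need 2 cont bytes. acc=0x4
Byte[1]=97: continuation. acc=(acc<<6)|0x17=0x117
Byte[2]=8D: continuation. acc=(acc<<6)|0x0D=0x45CD
Completed: cp=U+45CD (starts at byte 0)
Byte[3]=69: 1-byte ASCII. cp=U+0069
Byte[4]=D5: 2-byte lead, need 1 cont bytes. acc=0x15
Byte[5]=B4: continuation. acc=(acc<<6)|0x34=0x574
Completed: cp=U+0574 (starts at byte 4)
Byte[6]=DD: 2-byte lead, need 1 cont bytes. acc=0x1D
Byte[7]=BE: continuation. acc=(acc<<6)|0x3E=0x77E
Completed: cp=U+077E (starts at byte 6)
Byte[8]=DF: 2-byte lead, need 1 cont bytes. acc=0x1F
Byte[9]=AE: continuation. acc=(acc<<6)|0x2E=0x7EE
Completed: cp=U+07EE (starts at byte 8)
Byte[10]=F0: 4-byte lead, need 3 cont bytes. acc=0x0
Byte[11]=99: continuation. acc=(acc<<6)|0x19=0x19
Byte[12]=88: continuation. acc=(acc<<6)|0x08=0x648
Byte[13]=A3: continuation. acc=(acc<<6)|0x23=0x19223
Completed: cp=U+19223 (starts at byte 10)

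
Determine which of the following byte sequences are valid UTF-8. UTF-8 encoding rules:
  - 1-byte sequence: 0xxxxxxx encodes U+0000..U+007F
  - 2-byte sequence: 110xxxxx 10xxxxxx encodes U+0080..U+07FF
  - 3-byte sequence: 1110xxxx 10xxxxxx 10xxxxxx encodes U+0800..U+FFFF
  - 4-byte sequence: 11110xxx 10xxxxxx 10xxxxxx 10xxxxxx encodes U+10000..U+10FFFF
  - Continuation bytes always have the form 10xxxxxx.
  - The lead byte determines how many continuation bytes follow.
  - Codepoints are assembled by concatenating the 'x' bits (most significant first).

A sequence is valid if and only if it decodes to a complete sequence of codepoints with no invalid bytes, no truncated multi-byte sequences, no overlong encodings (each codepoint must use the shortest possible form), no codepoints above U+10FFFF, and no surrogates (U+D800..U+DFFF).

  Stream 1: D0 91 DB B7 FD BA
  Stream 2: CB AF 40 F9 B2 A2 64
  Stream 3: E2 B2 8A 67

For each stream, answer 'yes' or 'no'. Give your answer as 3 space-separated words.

Answer: no no yes

Derivation:
Stream 1: error at byte offset 4. INVALID
Stream 2: error at byte offset 3. INVALID
Stream 3: decodes cleanly. VALID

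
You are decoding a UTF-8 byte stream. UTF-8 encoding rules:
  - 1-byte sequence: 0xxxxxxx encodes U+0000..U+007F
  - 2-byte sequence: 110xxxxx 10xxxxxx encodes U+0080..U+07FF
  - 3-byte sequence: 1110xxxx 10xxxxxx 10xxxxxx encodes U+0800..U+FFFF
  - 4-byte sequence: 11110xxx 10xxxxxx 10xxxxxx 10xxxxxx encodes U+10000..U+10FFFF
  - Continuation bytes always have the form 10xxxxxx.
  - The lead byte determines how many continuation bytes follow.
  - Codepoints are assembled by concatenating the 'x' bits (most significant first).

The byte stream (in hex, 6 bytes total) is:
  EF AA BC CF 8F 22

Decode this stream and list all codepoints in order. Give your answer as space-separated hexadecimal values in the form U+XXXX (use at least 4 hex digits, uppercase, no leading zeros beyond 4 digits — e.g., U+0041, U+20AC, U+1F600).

Byte[0]=EF: 3-byte lead, need 2 cont bytes. acc=0xF
Byte[1]=AA: continuation. acc=(acc<<6)|0x2A=0x3EA
Byte[2]=BC: continuation. acc=(acc<<6)|0x3C=0xFABC
Completed: cp=U+FABC (starts at byte 0)
Byte[3]=CF: 2-byte lead, need 1 cont bytes. acc=0xF
Byte[4]=8F: continuation. acc=(acc<<6)|0x0F=0x3CF
Completed: cp=U+03CF (starts at byte 3)
Byte[5]=22: 1-byte ASCII. cp=U+0022

Answer: U+FABC U+03CF U+0022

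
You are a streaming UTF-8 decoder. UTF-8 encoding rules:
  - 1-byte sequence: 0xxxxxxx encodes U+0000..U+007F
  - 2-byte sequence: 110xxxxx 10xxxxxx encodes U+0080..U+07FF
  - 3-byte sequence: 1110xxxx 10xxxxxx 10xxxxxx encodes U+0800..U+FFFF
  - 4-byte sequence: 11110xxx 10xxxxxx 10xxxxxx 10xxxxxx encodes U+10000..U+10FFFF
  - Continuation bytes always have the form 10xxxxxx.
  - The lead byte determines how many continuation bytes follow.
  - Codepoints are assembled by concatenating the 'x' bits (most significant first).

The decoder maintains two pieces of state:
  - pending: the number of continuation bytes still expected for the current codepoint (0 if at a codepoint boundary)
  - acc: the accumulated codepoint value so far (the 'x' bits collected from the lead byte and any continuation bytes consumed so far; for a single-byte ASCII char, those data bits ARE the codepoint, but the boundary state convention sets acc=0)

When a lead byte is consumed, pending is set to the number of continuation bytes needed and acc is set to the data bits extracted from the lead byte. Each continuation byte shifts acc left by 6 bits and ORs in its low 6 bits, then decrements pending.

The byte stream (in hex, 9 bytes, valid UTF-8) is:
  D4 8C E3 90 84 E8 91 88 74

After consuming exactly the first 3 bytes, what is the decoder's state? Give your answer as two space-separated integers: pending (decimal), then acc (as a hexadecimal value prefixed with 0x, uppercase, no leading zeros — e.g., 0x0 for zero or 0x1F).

Answer: 2 0x3

Derivation:
Byte[0]=D4: 2-byte lead. pending=1, acc=0x14
Byte[1]=8C: continuation. acc=(acc<<6)|0x0C=0x50C, pending=0
Byte[2]=E3: 3-byte lead. pending=2, acc=0x3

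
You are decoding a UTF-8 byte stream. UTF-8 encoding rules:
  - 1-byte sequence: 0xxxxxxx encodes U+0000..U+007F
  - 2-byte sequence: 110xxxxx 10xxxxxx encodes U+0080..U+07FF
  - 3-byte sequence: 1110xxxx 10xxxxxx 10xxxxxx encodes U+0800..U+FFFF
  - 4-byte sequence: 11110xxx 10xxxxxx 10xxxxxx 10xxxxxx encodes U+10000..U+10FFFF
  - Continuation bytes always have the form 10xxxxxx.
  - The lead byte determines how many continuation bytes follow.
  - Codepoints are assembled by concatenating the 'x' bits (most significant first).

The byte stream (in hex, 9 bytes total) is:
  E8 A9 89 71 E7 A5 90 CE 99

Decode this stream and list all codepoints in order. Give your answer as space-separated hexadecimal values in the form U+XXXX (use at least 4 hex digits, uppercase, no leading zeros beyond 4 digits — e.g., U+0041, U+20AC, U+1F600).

Byte[0]=E8: 3-byte lead, need 2 cont bytes. acc=0x8
Byte[1]=A9: continuation. acc=(acc<<6)|0x29=0x229
Byte[2]=89: continuation. acc=(acc<<6)|0x09=0x8A49
Completed: cp=U+8A49 (starts at byte 0)
Byte[3]=71: 1-byte ASCII. cp=U+0071
Byte[4]=E7: 3-byte lead, need 2 cont bytes. acc=0x7
Byte[5]=A5: continuation. acc=(acc<<6)|0x25=0x1E5
Byte[6]=90: continuation. acc=(acc<<6)|0x10=0x7950
Completed: cp=U+7950 (starts at byte 4)
Byte[7]=CE: 2-byte lead, need 1 cont bytes. acc=0xE
Byte[8]=99: continuation. acc=(acc<<6)|0x19=0x399
Completed: cp=U+0399 (starts at byte 7)

Answer: U+8A49 U+0071 U+7950 U+0399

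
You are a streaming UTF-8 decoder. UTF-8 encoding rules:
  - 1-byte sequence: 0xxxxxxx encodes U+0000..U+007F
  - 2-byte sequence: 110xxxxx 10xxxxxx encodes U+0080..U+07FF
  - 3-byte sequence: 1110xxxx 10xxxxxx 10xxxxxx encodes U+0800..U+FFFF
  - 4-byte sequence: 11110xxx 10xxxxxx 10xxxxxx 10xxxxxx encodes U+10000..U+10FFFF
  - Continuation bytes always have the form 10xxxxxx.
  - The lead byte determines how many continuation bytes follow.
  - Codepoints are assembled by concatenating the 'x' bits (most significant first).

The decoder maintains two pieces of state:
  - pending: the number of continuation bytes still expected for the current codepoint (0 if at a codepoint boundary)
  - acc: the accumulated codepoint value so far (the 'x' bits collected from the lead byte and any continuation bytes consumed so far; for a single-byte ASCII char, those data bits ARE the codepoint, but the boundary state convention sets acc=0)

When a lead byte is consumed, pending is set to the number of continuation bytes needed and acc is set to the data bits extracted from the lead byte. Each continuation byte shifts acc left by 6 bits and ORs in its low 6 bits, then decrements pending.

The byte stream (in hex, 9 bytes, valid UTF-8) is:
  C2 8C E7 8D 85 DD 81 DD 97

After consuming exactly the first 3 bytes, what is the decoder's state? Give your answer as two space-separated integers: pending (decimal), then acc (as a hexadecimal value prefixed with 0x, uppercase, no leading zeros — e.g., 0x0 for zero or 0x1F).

Byte[0]=C2: 2-byte lead. pending=1, acc=0x2
Byte[1]=8C: continuation. acc=(acc<<6)|0x0C=0x8C, pending=0
Byte[2]=E7: 3-byte lead. pending=2, acc=0x7

Answer: 2 0x7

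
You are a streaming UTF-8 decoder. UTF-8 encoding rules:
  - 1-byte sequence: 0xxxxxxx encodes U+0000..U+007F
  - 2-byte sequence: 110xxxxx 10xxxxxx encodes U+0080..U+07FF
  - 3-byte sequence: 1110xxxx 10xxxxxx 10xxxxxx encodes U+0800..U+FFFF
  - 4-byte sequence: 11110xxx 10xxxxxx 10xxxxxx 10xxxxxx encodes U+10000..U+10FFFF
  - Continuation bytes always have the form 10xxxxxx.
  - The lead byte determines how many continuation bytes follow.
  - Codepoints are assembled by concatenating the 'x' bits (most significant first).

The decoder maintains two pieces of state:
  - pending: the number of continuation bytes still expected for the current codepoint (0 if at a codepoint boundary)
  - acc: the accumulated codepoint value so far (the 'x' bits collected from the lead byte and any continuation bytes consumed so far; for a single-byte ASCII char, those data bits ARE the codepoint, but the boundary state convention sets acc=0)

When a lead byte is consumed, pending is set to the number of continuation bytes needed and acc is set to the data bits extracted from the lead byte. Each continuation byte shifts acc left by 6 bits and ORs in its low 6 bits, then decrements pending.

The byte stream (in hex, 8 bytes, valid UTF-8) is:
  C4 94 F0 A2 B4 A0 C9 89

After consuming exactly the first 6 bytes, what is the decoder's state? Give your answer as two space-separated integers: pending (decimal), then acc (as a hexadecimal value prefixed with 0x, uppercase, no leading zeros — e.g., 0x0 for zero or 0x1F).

Byte[0]=C4: 2-byte lead. pending=1, acc=0x4
Byte[1]=94: continuation. acc=(acc<<6)|0x14=0x114, pending=0
Byte[2]=F0: 4-byte lead. pending=3, acc=0x0
Byte[3]=A2: continuation. acc=(acc<<6)|0x22=0x22, pending=2
Byte[4]=B4: continuation. acc=(acc<<6)|0x34=0x8B4, pending=1
Byte[5]=A0: continuation. acc=(acc<<6)|0x20=0x22D20, pending=0

Answer: 0 0x22D20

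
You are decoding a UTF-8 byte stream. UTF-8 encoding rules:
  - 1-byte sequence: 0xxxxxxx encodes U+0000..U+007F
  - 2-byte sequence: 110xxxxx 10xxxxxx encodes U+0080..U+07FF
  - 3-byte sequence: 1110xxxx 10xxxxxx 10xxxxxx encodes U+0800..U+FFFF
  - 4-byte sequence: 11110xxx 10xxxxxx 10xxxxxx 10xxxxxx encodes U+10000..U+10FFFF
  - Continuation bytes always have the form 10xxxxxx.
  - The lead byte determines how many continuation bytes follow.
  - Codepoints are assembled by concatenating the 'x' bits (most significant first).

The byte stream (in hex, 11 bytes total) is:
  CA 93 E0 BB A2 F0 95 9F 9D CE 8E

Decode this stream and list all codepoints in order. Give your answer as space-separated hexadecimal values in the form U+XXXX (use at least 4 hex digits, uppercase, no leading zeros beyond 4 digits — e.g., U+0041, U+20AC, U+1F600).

Answer: U+0293 U+0EE2 U+157DD U+038E

Derivation:
Byte[0]=CA: 2-byte lead, need 1 cont bytes. acc=0xA
Byte[1]=93: continuation. acc=(acc<<6)|0x13=0x293
Completed: cp=U+0293 (starts at byte 0)
Byte[2]=E0: 3-byte lead, need 2 cont bytes. acc=0x0
Byte[3]=BB: continuation. acc=(acc<<6)|0x3B=0x3B
Byte[4]=A2: continuation. acc=(acc<<6)|0x22=0xEE2
Completed: cp=U+0EE2 (starts at byte 2)
Byte[5]=F0: 4-byte lead, need 3 cont bytes. acc=0x0
Byte[6]=95: continuation. acc=(acc<<6)|0x15=0x15
Byte[7]=9F: continuation. acc=(acc<<6)|0x1F=0x55F
Byte[8]=9D: continuation. acc=(acc<<6)|0x1D=0x157DD
Completed: cp=U+157DD (starts at byte 5)
Byte[9]=CE: 2-byte lead, need 1 cont bytes. acc=0xE
Byte[10]=8E: continuation. acc=(acc<<6)|0x0E=0x38E
Completed: cp=U+038E (starts at byte 9)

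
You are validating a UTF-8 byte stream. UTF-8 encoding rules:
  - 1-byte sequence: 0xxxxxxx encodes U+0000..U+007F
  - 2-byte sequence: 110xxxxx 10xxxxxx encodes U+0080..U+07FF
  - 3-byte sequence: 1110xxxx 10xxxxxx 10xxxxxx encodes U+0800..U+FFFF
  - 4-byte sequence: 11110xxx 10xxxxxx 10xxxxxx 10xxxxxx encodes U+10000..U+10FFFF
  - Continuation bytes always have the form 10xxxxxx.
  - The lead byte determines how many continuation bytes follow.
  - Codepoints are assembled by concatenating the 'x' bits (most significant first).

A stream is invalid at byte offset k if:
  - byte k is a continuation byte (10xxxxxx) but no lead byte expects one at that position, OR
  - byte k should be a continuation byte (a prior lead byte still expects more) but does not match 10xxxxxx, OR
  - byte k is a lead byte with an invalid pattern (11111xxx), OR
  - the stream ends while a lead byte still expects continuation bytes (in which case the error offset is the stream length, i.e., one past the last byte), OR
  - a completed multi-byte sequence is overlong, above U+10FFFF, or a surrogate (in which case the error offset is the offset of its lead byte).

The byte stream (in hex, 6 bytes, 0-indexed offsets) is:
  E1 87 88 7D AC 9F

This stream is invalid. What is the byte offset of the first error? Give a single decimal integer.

Answer: 4

Derivation:
Byte[0]=E1: 3-byte lead, need 2 cont bytes. acc=0x1
Byte[1]=87: continuation. acc=(acc<<6)|0x07=0x47
Byte[2]=88: continuation. acc=(acc<<6)|0x08=0x11C8
Completed: cp=U+11C8 (starts at byte 0)
Byte[3]=7D: 1-byte ASCII. cp=U+007D
Byte[4]=AC: INVALID lead byte (not 0xxx/110x/1110/11110)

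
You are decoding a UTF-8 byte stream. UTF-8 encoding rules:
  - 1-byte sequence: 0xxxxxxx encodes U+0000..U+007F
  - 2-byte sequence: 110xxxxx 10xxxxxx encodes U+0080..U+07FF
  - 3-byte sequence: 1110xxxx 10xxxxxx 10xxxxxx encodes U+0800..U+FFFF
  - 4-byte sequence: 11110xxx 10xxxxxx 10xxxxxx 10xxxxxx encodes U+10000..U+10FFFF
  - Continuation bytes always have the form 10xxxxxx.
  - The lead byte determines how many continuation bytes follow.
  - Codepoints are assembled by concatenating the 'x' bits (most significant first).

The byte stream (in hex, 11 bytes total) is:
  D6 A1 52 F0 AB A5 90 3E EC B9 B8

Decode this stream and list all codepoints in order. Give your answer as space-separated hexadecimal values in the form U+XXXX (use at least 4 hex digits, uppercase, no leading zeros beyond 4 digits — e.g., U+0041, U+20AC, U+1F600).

Byte[0]=D6: 2-byte lead, need 1 cont bytes. acc=0x16
Byte[1]=A1: continuation. acc=(acc<<6)|0x21=0x5A1
Completed: cp=U+05A1 (starts at byte 0)
Byte[2]=52: 1-byte ASCII. cp=U+0052
Byte[3]=F0: 4-byte lead, need 3 cont bytes. acc=0x0
Byte[4]=AB: continuation. acc=(acc<<6)|0x2B=0x2B
Byte[5]=A5: continuation. acc=(acc<<6)|0x25=0xAE5
Byte[6]=90: continuation. acc=(acc<<6)|0x10=0x2B950
Completed: cp=U+2B950 (starts at byte 3)
Byte[7]=3E: 1-byte ASCII. cp=U+003E
Byte[8]=EC: 3-byte lead, need 2 cont bytes. acc=0xC
Byte[9]=B9: continuation. acc=(acc<<6)|0x39=0x339
Byte[10]=B8: continuation. acc=(acc<<6)|0x38=0xCE78
Completed: cp=U+CE78 (starts at byte 8)

Answer: U+05A1 U+0052 U+2B950 U+003E U+CE78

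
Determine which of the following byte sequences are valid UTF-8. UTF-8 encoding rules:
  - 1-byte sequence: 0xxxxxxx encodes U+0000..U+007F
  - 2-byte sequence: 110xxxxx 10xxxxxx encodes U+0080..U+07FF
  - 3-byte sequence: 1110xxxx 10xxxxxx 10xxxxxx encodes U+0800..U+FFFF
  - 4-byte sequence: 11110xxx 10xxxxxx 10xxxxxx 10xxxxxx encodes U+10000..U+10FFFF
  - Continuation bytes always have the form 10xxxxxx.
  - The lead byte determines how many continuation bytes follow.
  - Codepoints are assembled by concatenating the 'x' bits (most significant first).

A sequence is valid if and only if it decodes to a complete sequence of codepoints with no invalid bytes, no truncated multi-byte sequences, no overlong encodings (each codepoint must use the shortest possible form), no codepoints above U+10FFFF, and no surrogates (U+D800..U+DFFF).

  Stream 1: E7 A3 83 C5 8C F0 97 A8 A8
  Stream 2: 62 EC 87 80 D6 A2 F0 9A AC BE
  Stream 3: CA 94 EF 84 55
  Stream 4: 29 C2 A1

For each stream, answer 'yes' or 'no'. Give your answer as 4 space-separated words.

Answer: yes yes no yes

Derivation:
Stream 1: decodes cleanly. VALID
Stream 2: decodes cleanly. VALID
Stream 3: error at byte offset 4. INVALID
Stream 4: decodes cleanly. VALID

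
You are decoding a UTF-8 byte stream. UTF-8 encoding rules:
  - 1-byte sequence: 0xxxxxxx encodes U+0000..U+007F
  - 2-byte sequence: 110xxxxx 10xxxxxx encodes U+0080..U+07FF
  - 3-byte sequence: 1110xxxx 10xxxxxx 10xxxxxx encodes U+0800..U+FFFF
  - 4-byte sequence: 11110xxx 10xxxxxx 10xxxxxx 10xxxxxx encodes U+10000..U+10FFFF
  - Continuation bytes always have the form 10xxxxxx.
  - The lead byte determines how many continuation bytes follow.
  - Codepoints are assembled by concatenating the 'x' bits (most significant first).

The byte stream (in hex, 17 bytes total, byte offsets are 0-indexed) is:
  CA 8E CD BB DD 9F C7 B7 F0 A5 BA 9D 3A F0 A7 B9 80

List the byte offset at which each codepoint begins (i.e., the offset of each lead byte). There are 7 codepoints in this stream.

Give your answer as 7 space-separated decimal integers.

Answer: 0 2 4 6 8 12 13

Derivation:
Byte[0]=CA: 2-byte lead, need 1 cont bytes. acc=0xA
Byte[1]=8E: continuation. acc=(acc<<6)|0x0E=0x28E
Completed: cp=U+028E (starts at byte 0)
Byte[2]=CD: 2-byte lead, need 1 cont bytes. acc=0xD
Byte[3]=BB: continuation. acc=(acc<<6)|0x3B=0x37B
Completed: cp=U+037B (starts at byte 2)
Byte[4]=DD: 2-byte lead, need 1 cont bytes. acc=0x1D
Byte[5]=9F: continuation. acc=(acc<<6)|0x1F=0x75F
Completed: cp=U+075F (starts at byte 4)
Byte[6]=C7: 2-byte lead, need 1 cont bytes. acc=0x7
Byte[7]=B7: continuation. acc=(acc<<6)|0x37=0x1F7
Completed: cp=U+01F7 (starts at byte 6)
Byte[8]=F0: 4-byte lead, need 3 cont bytes. acc=0x0
Byte[9]=A5: continuation. acc=(acc<<6)|0x25=0x25
Byte[10]=BA: continuation. acc=(acc<<6)|0x3A=0x97A
Byte[11]=9D: continuation. acc=(acc<<6)|0x1D=0x25E9D
Completed: cp=U+25E9D (starts at byte 8)
Byte[12]=3A: 1-byte ASCII. cp=U+003A
Byte[13]=F0: 4-byte lead, need 3 cont bytes. acc=0x0
Byte[14]=A7: continuation. acc=(acc<<6)|0x27=0x27
Byte[15]=B9: continuation. acc=(acc<<6)|0x39=0x9F9
Byte[16]=80: continuation. acc=(acc<<6)|0x00=0x27E40
Completed: cp=U+27E40 (starts at byte 13)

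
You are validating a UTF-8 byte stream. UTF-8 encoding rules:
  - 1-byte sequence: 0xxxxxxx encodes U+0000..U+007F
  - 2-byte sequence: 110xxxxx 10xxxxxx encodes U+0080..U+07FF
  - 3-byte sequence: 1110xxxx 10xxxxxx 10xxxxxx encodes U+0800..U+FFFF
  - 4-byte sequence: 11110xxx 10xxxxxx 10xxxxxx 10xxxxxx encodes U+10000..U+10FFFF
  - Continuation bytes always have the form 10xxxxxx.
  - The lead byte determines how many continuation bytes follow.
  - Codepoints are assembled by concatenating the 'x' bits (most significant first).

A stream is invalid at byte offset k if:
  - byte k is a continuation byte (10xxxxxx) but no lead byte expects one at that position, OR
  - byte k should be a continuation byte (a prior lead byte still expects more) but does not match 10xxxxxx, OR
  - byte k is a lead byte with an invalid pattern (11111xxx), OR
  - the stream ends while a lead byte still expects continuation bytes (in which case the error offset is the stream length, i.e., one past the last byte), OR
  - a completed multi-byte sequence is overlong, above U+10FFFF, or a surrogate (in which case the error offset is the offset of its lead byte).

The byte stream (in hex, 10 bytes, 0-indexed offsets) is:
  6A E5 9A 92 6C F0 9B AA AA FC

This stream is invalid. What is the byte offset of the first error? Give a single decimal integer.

Byte[0]=6A: 1-byte ASCII. cp=U+006A
Byte[1]=E5: 3-byte lead, need 2 cont bytes. acc=0x5
Byte[2]=9A: continuation. acc=(acc<<6)|0x1A=0x15A
Byte[3]=92: continuation. acc=(acc<<6)|0x12=0x5692
Completed: cp=U+5692 (starts at byte 1)
Byte[4]=6C: 1-byte ASCII. cp=U+006C
Byte[5]=F0: 4-byte lead, need 3 cont bytes. acc=0x0
Byte[6]=9B: continuation. acc=(acc<<6)|0x1B=0x1B
Byte[7]=AA: continuation. acc=(acc<<6)|0x2A=0x6EA
Byte[8]=AA: continuation. acc=(acc<<6)|0x2A=0x1BAAA
Completed: cp=U+1BAAA (starts at byte 5)
Byte[9]=FC: INVALID lead byte (not 0xxx/110x/1110/11110)

Answer: 9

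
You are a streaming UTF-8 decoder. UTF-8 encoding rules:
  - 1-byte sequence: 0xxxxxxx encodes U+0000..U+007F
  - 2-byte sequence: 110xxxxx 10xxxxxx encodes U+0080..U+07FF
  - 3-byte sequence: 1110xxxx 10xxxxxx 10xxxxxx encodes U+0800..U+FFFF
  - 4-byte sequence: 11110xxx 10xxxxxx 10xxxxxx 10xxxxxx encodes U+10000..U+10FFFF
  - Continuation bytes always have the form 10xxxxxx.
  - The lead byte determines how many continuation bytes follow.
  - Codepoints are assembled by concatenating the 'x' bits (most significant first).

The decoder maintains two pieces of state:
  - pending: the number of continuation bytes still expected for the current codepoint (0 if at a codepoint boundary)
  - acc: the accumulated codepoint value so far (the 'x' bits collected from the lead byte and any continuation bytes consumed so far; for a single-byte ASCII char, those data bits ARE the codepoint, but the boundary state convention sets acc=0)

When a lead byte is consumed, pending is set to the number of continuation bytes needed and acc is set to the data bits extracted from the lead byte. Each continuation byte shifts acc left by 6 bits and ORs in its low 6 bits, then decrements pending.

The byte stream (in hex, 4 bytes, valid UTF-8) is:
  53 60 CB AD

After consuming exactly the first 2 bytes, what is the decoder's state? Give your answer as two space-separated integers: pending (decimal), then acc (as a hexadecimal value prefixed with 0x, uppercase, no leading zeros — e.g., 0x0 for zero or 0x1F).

Byte[0]=53: 1-byte. pending=0, acc=0x0
Byte[1]=60: 1-byte. pending=0, acc=0x0

Answer: 0 0x0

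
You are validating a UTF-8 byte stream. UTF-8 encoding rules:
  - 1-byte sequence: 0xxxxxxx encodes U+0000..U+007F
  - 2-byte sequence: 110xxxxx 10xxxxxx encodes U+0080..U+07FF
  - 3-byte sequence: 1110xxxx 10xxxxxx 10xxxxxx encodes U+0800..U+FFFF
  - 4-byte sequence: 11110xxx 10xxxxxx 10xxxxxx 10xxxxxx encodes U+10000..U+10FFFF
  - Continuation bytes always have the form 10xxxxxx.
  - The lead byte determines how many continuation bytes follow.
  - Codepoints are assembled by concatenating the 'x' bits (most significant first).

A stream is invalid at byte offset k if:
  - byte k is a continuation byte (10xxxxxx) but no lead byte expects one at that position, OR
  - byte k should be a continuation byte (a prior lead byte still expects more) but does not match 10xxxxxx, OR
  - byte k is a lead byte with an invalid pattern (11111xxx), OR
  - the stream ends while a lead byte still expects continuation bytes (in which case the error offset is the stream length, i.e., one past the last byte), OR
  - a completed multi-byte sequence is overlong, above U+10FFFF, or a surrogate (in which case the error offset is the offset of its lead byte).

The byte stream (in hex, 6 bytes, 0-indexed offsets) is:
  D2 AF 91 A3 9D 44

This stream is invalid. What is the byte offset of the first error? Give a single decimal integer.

Answer: 2

Derivation:
Byte[0]=D2: 2-byte lead, need 1 cont bytes. acc=0x12
Byte[1]=AF: continuation. acc=(acc<<6)|0x2F=0x4AF
Completed: cp=U+04AF (starts at byte 0)
Byte[2]=91: INVALID lead byte (not 0xxx/110x/1110/11110)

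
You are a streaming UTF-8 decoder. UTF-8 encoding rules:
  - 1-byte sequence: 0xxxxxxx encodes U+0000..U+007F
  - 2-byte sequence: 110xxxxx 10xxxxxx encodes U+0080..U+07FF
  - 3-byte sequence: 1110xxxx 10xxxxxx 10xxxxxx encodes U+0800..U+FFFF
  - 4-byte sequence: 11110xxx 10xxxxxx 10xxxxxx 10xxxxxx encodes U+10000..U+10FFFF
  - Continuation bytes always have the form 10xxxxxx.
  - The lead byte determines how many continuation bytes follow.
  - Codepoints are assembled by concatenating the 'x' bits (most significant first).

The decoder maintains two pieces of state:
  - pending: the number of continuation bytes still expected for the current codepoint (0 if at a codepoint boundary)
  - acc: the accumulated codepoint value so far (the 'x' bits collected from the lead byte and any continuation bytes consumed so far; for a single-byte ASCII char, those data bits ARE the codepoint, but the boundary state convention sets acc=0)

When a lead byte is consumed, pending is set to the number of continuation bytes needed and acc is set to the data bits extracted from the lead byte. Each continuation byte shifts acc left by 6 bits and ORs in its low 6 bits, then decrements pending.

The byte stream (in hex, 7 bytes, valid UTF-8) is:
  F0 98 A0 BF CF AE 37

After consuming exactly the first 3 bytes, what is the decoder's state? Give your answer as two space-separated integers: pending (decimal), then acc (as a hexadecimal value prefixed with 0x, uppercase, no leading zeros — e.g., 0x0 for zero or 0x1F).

Answer: 1 0x620

Derivation:
Byte[0]=F0: 4-byte lead. pending=3, acc=0x0
Byte[1]=98: continuation. acc=(acc<<6)|0x18=0x18, pending=2
Byte[2]=A0: continuation. acc=(acc<<6)|0x20=0x620, pending=1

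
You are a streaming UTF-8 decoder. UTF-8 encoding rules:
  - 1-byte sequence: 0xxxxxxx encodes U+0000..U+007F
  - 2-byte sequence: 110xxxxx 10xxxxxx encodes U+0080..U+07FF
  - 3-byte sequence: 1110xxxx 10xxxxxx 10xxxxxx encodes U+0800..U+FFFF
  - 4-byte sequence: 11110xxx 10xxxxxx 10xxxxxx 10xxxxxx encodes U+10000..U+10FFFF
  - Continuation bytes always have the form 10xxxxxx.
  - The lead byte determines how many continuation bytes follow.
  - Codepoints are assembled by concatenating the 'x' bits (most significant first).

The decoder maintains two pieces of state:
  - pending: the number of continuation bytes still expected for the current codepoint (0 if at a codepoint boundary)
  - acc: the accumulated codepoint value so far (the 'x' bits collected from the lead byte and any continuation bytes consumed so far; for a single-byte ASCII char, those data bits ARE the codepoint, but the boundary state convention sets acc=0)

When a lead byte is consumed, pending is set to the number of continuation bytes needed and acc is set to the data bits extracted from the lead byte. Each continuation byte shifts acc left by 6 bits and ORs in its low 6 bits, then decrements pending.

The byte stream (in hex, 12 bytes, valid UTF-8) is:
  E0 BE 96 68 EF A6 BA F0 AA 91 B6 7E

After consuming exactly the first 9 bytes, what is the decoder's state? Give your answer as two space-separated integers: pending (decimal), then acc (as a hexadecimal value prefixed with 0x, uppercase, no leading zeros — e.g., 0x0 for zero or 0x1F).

Byte[0]=E0: 3-byte lead. pending=2, acc=0x0
Byte[1]=BE: continuation. acc=(acc<<6)|0x3E=0x3E, pending=1
Byte[2]=96: continuation. acc=(acc<<6)|0x16=0xF96, pending=0
Byte[3]=68: 1-byte. pending=0, acc=0x0
Byte[4]=EF: 3-byte lead. pending=2, acc=0xF
Byte[5]=A6: continuation. acc=(acc<<6)|0x26=0x3E6, pending=1
Byte[6]=BA: continuation. acc=(acc<<6)|0x3A=0xF9BA, pending=0
Byte[7]=F0: 4-byte lead. pending=3, acc=0x0
Byte[8]=AA: continuation. acc=(acc<<6)|0x2A=0x2A, pending=2

Answer: 2 0x2A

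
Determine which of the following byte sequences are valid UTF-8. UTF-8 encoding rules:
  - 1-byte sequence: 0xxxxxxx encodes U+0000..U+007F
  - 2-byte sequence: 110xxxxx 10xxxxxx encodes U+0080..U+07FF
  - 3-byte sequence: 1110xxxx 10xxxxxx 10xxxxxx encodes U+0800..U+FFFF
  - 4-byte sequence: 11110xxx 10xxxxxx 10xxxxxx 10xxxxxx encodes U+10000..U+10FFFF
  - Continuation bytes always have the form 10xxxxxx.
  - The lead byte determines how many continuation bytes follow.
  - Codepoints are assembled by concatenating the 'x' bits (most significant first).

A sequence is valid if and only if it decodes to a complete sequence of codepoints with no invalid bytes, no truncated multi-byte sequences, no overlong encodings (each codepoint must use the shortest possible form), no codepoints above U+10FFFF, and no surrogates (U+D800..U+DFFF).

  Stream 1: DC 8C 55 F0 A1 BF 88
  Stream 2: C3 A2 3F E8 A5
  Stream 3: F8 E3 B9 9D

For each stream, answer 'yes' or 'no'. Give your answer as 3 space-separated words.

Stream 1: decodes cleanly. VALID
Stream 2: error at byte offset 5. INVALID
Stream 3: error at byte offset 0. INVALID

Answer: yes no no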